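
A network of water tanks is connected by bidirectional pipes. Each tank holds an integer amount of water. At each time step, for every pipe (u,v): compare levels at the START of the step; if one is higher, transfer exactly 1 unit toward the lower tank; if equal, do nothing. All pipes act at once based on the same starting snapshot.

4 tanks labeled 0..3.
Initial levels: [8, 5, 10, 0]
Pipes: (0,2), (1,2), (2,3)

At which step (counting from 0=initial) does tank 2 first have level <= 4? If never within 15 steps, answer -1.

Answer: -1

Derivation:
Step 1: flows [2->0,2->1,2->3] -> levels [9 6 7 1]
Step 2: flows [0->2,2->1,2->3] -> levels [8 7 6 2]
Step 3: flows [0->2,1->2,2->3] -> levels [7 6 7 3]
Step 4: flows [0=2,2->1,2->3] -> levels [7 7 5 4]
Step 5: flows [0->2,1->2,2->3] -> levels [6 6 6 5]
Step 6: flows [0=2,1=2,2->3] -> levels [6 6 5 6]
Step 7: flows [0->2,1->2,3->2] -> levels [5 5 8 5]
Step 8: flows [2->0,2->1,2->3] -> levels [6 6 5 6]
  -> period-2 cycle (repeats step 6); tank 2 never drops to <=4
Tank 2 never reaches <=4 within 15 steps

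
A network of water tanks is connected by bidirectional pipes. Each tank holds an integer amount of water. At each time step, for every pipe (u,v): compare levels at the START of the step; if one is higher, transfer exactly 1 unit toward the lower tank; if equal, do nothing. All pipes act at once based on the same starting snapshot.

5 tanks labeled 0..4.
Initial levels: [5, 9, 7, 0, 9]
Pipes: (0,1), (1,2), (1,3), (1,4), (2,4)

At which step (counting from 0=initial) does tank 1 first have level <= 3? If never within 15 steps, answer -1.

Step 1: flows [1->0,1->2,1->3,1=4,4->2] -> levels [6 6 9 1 8]
Step 2: flows [0=1,2->1,1->3,4->1,2->4] -> levels [6 7 7 2 8]
Step 3: flows [1->0,1=2,1->3,4->1,4->2] -> levels [7 6 8 3 6]
Step 4: flows [0->1,2->1,1->3,1=4,2->4] -> levels [6 7 6 4 7]
Step 5: flows [1->0,1->2,1->3,1=4,4->2] -> levels [7 4 8 5 6]
Step 6: flows [0->1,2->1,3->1,4->1,2->4] -> levels [6 8 6 4 6]
Step 7: flows [1->0,1->2,1->3,1->4,2=4] -> levels [7 4 7 5 7]
Step 8: flows [0->1,2->1,3->1,4->1,2=4] -> levels [6 8 6 4 6]
  -> period-2 cycle (repeats step 6); tank 1 never drops to <=3
Tank 1 never reaches <=3 within 15 steps

Answer: -1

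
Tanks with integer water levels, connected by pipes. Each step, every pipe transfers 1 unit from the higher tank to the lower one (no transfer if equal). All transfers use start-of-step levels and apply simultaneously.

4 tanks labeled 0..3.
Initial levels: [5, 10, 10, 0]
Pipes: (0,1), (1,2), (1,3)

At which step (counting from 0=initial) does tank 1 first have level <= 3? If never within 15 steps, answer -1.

Step 1: flows [1->0,1=2,1->3] -> levels [6 8 10 1]
Step 2: flows [1->0,2->1,1->3] -> levels [7 7 9 2]
Step 3: flows [0=1,2->1,1->3] -> levels [7 7 8 3]
Step 4: flows [0=1,2->1,1->3] -> levels [7 7 7 4]
Step 5: flows [0=1,1=2,1->3] -> levels [7 6 7 5]
Step 6: flows [0->1,2->1,1->3] -> levels [6 7 6 6]
Step 7: flows [1->0,1->2,1->3] -> levels [7 4 7 7]
Step 8: flows [0->1,2->1,3->1] -> levels [6 7 6 6]
  -> period-2 cycle (repeats step 6); tank 1 never drops to <=3
Tank 1 never reaches <=3 within 15 steps

Answer: -1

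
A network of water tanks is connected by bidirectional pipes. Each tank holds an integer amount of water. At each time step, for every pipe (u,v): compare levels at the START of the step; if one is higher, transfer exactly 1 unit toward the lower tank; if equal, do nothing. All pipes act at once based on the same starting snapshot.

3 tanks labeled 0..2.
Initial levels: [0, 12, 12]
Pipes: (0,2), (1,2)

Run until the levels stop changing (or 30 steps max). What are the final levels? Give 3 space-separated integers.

Answer: 8 8 8

Derivation:
Step 1: flows [2->0,1=2] -> levels [1 12 11]
Step 2: flows [2->0,1->2] -> levels [2 11 11]
Step 3: flows [2->0,1=2] -> levels [3 11 10]
Step 4: flows [2->0,1->2] -> levels [4 10 10]
Step 5: flows [2->0,1=2] -> levels [5 10 9]
Step 6: flows [2->0,1->2] -> levels [6 9 9]
Step 7: flows [2->0,1=2] -> levels [7 9 8]
Step 8: flows [2->0,1->2] -> levels [8 8 8]
Step 9: flows [0=2,1=2] -> levels [8 8 8]
  -> stable (no change)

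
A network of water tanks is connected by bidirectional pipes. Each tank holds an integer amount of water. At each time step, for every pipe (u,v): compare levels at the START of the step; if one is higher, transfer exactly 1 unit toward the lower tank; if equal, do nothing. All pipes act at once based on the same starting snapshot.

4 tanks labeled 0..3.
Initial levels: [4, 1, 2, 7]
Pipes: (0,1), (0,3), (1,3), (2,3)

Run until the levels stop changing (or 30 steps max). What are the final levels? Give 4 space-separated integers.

Step 1: flows [0->1,3->0,3->1,3->2] -> levels [4 3 3 4]
Step 2: flows [0->1,0=3,3->1,3->2] -> levels [3 5 4 2]
Step 3: flows [1->0,0->3,1->3,2->3] -> levels [3 3 3 5]
Step 4: flows [0=1,3->0,3->1,3->2] -> levels [4 4 4 2]
Step 5: flows [0=1,0->3,1->3,2->3] -> levels [3 3 3 5]
  -> period-2 cycle: step 5 state = step 3 state; never stabilizes
  -> state at step 30: (30-3) mod 2 = 1, same as step 4 -> [4 4 4 2]

Answer: 4 4 4 2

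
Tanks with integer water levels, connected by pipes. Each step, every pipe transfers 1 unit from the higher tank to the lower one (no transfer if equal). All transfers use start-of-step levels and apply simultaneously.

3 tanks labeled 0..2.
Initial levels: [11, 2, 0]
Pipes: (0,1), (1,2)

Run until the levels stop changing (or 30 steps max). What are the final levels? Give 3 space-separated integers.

Step 1: flows [0->1,1->2] -> levels [10 2 1]
Step 2: flows [0->1,1->2] -> levels [9 2 2]
Step 3: flows [0->1,1=2] -> levels [8 3 2]
Step 4: flows [0->1,1->2] -> levels [7 3 3]
Step 5: flows [0->1,1=2] -> levels [6 4 3]
Step 6: flows [0->1,1->2] -> levels [5 4 4]
Step 7: flows [0->1,1=2] -> levels [4 5 4]
Step 8: flows [1->0,1->2] -> levels [5 3 5]
Step 9: flows [0->1,2->1] -> levels [4 5 4]
  -> period-2 cycle: step 9 state = step 7 state; never stabilizes
  -> state at step 30: (30-7) mod 2 = 1, same as step 8 -> [5 3 5]

Answer: 5 3 5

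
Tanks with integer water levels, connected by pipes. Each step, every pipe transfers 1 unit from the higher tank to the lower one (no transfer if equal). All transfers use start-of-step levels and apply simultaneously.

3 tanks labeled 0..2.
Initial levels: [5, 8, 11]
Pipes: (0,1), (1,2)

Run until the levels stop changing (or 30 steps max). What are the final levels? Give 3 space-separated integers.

Step 1: flows [1->0,2->1] -> levels [6 8 10]
Step 2: flows [1->0,2->1] -> levels [7 8 9]
Step 3: flows [1->0,2->1] -> levels [8 8 8]
Step 4: flows [0=1,1=2] -> levels [8 8 8]
  -> stable (no change)

Answer: 8 8 8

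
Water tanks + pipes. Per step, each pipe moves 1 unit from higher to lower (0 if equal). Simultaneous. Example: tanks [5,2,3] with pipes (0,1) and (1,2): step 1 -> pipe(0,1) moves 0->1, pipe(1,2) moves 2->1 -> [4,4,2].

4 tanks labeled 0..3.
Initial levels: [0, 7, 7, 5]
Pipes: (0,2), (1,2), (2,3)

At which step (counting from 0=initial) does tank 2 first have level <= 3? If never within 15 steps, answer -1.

Step 1: flows [2->0,1=2,2->3] -> levels [1 7 5 6]
Step 2: flows [2->0,1->2,3->2] -> levels [2 6 6 5]
Step 3: flows [2->0,1=2,2->3] -> levels [3 6 4 6]
Step 4: flows [2->0,1->2,3->2] -> levels [4 5 5 5]
Step 5: flows [2->0,1=2,2=3] -> levels [5 5 4 5]
Step 6: flows [0->2,1->2,3->2] -> levels [4 4 7 4]
Step 7: flows [2->0,2->1,2->3] -> levels [5 5 4 5]
  -> period-2 cycle (repeats step 5); tank 2 never drops to <=3
Tank 2 never reaches <=3 within 15 steps

Answer: -1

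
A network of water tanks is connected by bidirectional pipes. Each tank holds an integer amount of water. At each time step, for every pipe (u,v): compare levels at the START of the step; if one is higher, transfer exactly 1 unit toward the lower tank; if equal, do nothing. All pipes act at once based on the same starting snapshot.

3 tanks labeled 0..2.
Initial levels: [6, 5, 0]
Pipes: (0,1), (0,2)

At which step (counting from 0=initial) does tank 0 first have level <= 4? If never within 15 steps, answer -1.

Answer: 1

Derivation:
Step 1: flows [0->1,0->2] -> levels [4 6 1]
Tank 0 first reaches <=4 at step 1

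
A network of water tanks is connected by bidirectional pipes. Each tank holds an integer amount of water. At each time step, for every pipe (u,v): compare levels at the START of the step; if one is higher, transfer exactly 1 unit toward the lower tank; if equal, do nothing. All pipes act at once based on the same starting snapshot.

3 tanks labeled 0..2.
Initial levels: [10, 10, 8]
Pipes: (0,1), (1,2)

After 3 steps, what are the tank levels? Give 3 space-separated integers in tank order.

Step 1: flows [0=1,1->2] -> levels [10 9 9]
Step 2: flows [0->1,1=2] -> levels [9 10 9]
Step 3: flows [1->0,1->2] -> levels [10 8 10]

Answer: 10 8 10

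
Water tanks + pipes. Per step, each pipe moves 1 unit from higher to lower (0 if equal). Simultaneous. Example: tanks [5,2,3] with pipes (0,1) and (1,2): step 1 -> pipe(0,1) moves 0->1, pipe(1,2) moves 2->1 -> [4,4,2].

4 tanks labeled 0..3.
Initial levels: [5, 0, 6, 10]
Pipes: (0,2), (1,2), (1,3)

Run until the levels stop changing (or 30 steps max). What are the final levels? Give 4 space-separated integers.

Answer: 5 7 4 5

Derivation:
Step 1: flows [2->0,2->1,3->1] -> levels [6 2 4 9]
Step 2: flows [0->2,2->1,3->1] -> levels [5 4 4 8]
Step 3: flows [0->2,1=2,3->1] -> levels [4 5 5 7]
Step 4: flows [2->0,1=2,3->1] -> levels [5 6 4 6]
Step 5: flows [0->2,1->2,1=3] -> levels [4 5 6 6]
Step 6: flows [2->0,2->1,3->1] -> levels [5 7 4 5]
Step 7: flows [0->2,1->2,1->3] -> levels [4 5 6 6]
  -> period-2 cycle: step 7 state = step 5 state; never stabilizes
  -> state at step 30: (30-5) mod 2 = 1, same as step 6 -> [5 7 4 5]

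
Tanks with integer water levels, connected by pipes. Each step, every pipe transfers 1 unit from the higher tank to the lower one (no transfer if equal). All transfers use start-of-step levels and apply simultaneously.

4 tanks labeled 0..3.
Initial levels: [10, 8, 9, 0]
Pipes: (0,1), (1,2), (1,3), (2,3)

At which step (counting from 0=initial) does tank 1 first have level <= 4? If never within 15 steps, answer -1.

Step 1: flows [0->1,2->1,1->3,2->3] -> levels [9 9 7 2]
Step 2: flows [0=1,1->2,1->3,2->3] -> levels [9 7 7 4]
Step 3: flows [0->1,1=2,1->3,2->3] -> levels [8 7 6 6]
Step 4: flows [0->1,1->2,1->3,2=3] -> levels [7 6 7 7]
Step 5: flows [0->1,2->1,3->1,2=3] -> levels [6 9 6 6]
Step 6: flows [1->0,1->2,1->3,2=3] -> levels [7 6 7 7]
  -> period-2 cycle (repeats step 4); tank 1 never drops to <=4
Tank 1 never reaches <=4 within 15 steps

Answer: -1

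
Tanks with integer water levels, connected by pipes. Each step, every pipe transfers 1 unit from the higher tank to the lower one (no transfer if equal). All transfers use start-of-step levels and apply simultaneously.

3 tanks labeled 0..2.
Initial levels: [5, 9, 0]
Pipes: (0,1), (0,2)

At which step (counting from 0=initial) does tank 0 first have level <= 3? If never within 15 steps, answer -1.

Step 1: flows [1->0,0->2] -> levels [5 8 1]
Step 2: flows [1->0,0->2] -> levels [5 7 2]
Step 3: flows [1->0,0->2] -> levels [5 6 3]
Step 4: flows [1->0,0->2] -> levels [5 5 4]
Step 5: flows [0=1,0->2] -> levels [4 5 5]
Step 6: flows [1->0,2->0] -> levels [6 4 4]
Step 7: flows [0->1,0->2] -> levels [4 5 5]
  -> period-2 cycle (repeats step 5); tank 0 never drops to <=3
Tank 0 never reaches <=3 within 15 steps

Answer: -1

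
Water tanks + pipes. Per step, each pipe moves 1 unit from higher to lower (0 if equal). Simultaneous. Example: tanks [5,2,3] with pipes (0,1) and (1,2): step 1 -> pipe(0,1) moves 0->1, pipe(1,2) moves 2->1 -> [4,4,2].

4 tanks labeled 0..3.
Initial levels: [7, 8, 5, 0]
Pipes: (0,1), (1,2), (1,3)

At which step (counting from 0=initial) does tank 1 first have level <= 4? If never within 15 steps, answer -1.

Step 1: flows [1->0,1->2,1->3] -> levels [8 5 6 1]
Step 2: flows [0->1,2->1,1->3] -> levels [7 6 5 2]
Step 3: flows [0->1,1->2,1->3] -> levels [6 5 6 3]
Step 4: flows [0->1,2->1,1->3] -> levels [5 6 5 4]
Step 5: flows [1->0,1->2,1->3] -> levels [6 3 6 5]
Tank 1 first reaches <=4 at step 5

Answer: 5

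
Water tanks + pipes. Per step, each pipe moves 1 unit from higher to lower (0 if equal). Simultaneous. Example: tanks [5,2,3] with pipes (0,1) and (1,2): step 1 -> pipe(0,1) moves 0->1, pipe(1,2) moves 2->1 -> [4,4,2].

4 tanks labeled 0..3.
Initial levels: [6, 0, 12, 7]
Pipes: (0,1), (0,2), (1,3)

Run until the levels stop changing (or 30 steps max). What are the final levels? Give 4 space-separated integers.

Answer: 5 7 7 6

Derivation:
Step 1: flows [0->1,2->0,3->1] -> levels [6 2 11 6]
Step 2: flows [0->1,2->0,3->1] -> levels [6 4 10 5]
Step 3: flows [0->1,2->0,3->1] -> levels [6 6 9 4]
Step 4: flows [0=1,2->0,1->3] -> levels [7 5 8 5]
Step 5: flows [0->1,2->0,1=3] -> levels [7 6 7 5]
Step 6: flows [0->1,0=2,1->3] -> levels [6 6 7 6]
Step 7: flows [0=1,2->0,1=3] -> levels [7 6 6 6]
Step 8: flows [0->1,0->2,1=3] -> levels [5 7 7 6]
Step 9: flows [1->0,2->0,1->3] -> levels [7 5 6 7]
Step 10: flows [0->1,0->2,3->1] -> levels [5 7 7 6]
  -> period-2 cycle: step 10 state = step 8 state; never stabilizes
  -> state at step 30: (30-8) mod 2 = 0, same as step 8 -> [5 7 7 6]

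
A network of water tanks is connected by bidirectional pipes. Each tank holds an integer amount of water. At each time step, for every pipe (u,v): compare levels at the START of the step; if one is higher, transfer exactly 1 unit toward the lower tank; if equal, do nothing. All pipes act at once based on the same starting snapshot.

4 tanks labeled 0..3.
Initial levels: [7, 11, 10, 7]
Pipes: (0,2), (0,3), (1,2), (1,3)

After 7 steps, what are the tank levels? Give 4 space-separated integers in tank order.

Answer: 8 8 10 9

Derivation:
Step 1: flows [2->0,0=3,1->2,1->3] -> levels [8 9 10 8]
Step 2: flows [2->0,0=3,2->1,1->3] -> levels [9 9 8 9]
Step 3: flows [0->2,0=3,1->2,1=3] -> levels [8 8 10 9]
Step 4: flows [2->0,3->0,2->1,3->1] -> levels [10 10 8 7]
Step 5: flows [0->2,0->3,1->2,1->3] -> levels [8 8 10 9]
  -> period-2 cycle: step 5 state = step 3 state
  -> state at step 7: (7-3) mod 2 = 0, same as step 3 -> [8 8 10 9]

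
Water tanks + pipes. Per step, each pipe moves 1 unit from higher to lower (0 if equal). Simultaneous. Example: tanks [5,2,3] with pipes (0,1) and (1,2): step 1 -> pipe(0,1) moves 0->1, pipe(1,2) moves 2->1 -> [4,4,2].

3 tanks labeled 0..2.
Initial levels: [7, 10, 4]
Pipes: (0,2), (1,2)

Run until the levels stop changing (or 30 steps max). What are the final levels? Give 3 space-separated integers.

Answer: 7 7 7

Derivation:
Step 1: flows [0->2,1->2] -> levels [6 9 6]
Step 2: flows [0=2,1->2] -> levels [6 8 7]
Step 3: flows [2->0,1->2] -> levels [7 7 7]
Step 4: flows [0=2,1=2] -> levels [7 7 7]
  -> stable (no change)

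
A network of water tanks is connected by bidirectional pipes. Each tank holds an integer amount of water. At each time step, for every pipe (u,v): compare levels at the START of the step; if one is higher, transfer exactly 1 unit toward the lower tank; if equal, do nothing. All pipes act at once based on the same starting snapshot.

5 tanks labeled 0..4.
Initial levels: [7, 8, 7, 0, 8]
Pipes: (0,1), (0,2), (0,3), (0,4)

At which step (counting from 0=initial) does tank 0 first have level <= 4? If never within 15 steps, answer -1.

Step 1: flows [1->0,0=2,0->3,4->0] -> levels [8 7 7 1 7]
Step 2: flows [0->1,0->2,0->3,0->4] -> levels [4 8 8 2 8]
Tank 0 first reaches <=4 at step 2

Answer: 2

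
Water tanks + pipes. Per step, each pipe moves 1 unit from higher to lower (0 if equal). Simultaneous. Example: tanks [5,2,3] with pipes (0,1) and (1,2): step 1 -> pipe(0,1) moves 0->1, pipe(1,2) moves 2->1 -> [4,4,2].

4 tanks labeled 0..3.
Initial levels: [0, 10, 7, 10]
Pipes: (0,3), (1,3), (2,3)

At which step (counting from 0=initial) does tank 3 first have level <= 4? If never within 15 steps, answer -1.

Answer: -1

Derivation:
Step 1: flows [3->0,1=3,3->2] -> levels [1 10 8 8]
Step 2: flows [3->0,1->3,2=3] -> levels [2 9 8 8]
Step 3: flows [3->0,1->3,2=3] -> levels [3 8 8 8]
Step 4: flows [3->0,1=3,2=3] -> levels [4 8 8 7]
Step 5: flows [3->0,1->3,2->3] -> levels [5 7 7 8]
Step 6: flows [3->0,3->1,3->2] -> levels [6 8 8 5]
Step 7: flows [0->3,1->3,2->3] -> levels [5 7 7 8]
  -> period-2 cycle (repeats step 5); tank 3 never drops to <=4
Tank 3 never reaches <=4 within 15 steps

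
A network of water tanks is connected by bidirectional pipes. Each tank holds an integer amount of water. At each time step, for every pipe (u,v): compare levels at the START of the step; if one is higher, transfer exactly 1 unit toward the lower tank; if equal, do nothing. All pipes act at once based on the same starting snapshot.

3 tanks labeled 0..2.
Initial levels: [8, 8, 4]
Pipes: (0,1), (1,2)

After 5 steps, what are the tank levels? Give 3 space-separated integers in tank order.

Step 1: flows [0=1,1->2] -> levels [8 7 5]
Step 2: flows [0->1,1->2] -> levels [7 7 6]
Step 3: flows [0=1,1->2] -> levels [7 6 7]
Step 4: flows [0->1,2->1] -> levels [6 8 6]
Step 5: flows [1->0,1->2] -> levels [7 6 7]

Answer: 7 6 7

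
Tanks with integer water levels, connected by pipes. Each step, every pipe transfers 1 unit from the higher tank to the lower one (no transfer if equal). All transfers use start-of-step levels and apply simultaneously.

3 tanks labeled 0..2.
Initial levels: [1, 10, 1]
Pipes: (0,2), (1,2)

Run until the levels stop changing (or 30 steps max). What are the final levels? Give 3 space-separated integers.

Step 1: flows [0=2,1->2] -> levels [1 9 2]
Step 2: flows [2->0,1->2] -> levels [2 8 2]
Step 3: flows [0=2,1->2] -> levels [2 7 3]
Step 4: flows [2->0,1->2] -> levels [3 6 3]
Step 5: flows [0=2,1->2] -> levels [3 5 4]
Step 6: flows [2->0,1->2] -> levels [4 4 4]
Step 7: flows [0=2,1=2] -> levels [4 4 4]
  -> stable (no change)

Answer: 4 4 4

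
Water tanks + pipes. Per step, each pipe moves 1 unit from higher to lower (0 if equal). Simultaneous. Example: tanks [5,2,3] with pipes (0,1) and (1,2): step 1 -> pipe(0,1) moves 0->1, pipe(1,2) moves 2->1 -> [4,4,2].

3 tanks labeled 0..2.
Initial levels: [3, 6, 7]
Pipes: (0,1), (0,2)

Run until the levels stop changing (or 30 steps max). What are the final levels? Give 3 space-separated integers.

Answer: 6 5 5

Derivation:
Step 1: flows [1->0,2->0] -> levels [5 5 6]
Step 2: flows [0=1,2->0] -> levels [6 5 5]
Step 3: flows [0->1,0->2] -> levels [4 6 6]
Step 4: flows [1->0,2->0] -> levels [6 5 5]
  -> period-2 cycle: step 4 state = step 2 state; never stabilizes
  -> state at step 30: (30-2) mod 2 = 0, same as step 2 -> [6 5 5]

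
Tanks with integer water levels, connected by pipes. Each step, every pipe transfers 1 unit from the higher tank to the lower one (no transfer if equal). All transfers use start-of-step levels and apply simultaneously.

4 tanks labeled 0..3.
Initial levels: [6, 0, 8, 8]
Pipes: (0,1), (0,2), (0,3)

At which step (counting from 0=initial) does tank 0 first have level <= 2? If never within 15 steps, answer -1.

Step 1: flows [0->1,2->0,3->0] -> levels [7 1 7 7]
Step 2: flows [0->1,0=2,0=3] -> levels [6 2 7 7]
Step 3: flows [0->1,2->0,3->0] -> levels [7 3 6 6]
Step 4: flows [0->1,0->2,0->3] -> levels [4 4 7 7]
Step 5: flows [0=1,2->0,3->0] -> levels [6 4 6 6]
Step 6: flows [0->1,0=2,0=3] -> levels [5 5 6 6]
Step 7: flows [0=1,2->0,3->0] -> levels [7 5 5 5]
Step 8: flows [0->1,0->2,0->3] -> levels [4 6 6 6]
Step 9: flows [1->0,2->0,3->0] -> levels [7 5 5 5]
  -> period-2 cycle (repeats step 7); tank 0 never drops to <=2
Tank 0 never reaches <=2 within 15 steps

Answer: -1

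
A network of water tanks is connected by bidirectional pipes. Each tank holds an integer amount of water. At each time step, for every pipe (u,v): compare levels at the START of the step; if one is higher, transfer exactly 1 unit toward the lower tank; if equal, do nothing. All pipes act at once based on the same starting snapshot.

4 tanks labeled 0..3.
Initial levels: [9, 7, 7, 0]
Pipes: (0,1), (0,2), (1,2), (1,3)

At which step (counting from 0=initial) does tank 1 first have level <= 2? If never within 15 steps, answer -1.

Step 1: flows [0->1,0->2,1=2,1->3] -> levels [7 7 8 1]
Step 2: flows [0=1,2->0,2->1,1->3] -> levels [8 7 6 2]
Step 3: flows [0->1,0->2,1->2,1->3] -> levels [6 6 8 3]
Step 4: flows [0=1,2->0,2->1,1->3] -> levels [7 6 6 4]
Step 5: flows [0->1,0->2,1=2,1->3] -> levels [5 6 7 5]
Step 6: flows [1->0,2->0,2->1,1->3] -> levels [7 5 5 6]
Step 7: flows [0->1,0->2,1=2,3->1] -> levels [5 7 6 5]
Step 8: flows [1->0,2->0,1->2,1->3] -> levels [7 4 6 6]
Step 9: flows [0->1,0->2,2->1,3->1] -> levels [5 7 6 5]
  -> period-2 cycle (repeats step 7); tank 1 never drops to <=2
Tank 1 never reaches <=2 within 15 steps

Answer: -1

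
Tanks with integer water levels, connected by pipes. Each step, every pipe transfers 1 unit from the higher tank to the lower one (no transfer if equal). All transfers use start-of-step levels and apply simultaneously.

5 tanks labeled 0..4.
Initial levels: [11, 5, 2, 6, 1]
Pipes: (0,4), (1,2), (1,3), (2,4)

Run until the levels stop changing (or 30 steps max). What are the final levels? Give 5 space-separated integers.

Answer: 6 3 6 5 5

Derivation:
Step 1: flows [0->4,1->2,3->1,2->4] -> levels [10 5 2 5 3]
Step 2: flows [0->4,1->2,1=3,4->2] -> levels [9 4 4 5 3]
Step 3: flows [0->4,1=2,3->1,2->4] -> levels [8 5 3 4 5]
Step 4: flows [0->4,1->2,1->3,4->2] -> levels [7 3 5 5 5]
Step 5: flows [0->4,2->1,3->1,2=4] -> levels [6 5 4 4 6]
Step 6: flows [0=4,1->2,1->3,4->2] -> levels [6 3 6 5 5]
Step 7: flows [0->4,2->1,3->1,2->4] -> levels [5 5 4 4 7]
Step 8: flows [4->0,1->2,1->3,4->2] -> levels [6 3 6 5 5]
  -> period-2 cycle: step 8 state = step 6 state; never stabilizes
  -> state at step 30: (30-6) mod 2 = 0, same as step 6 -> [6 3 6 5 5]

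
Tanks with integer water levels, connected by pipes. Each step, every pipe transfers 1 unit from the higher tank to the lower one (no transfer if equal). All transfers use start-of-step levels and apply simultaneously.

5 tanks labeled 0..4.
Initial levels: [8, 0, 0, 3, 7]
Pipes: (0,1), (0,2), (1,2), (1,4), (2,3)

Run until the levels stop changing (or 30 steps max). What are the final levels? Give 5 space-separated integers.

Step 1: flows [0->1,0->2,1=2,4->1,3->2] -> levels [6 2 2 2 6]
Step 2: flows [0->1,0->2,1=2,4->1,2=3] -> levels [4 4 3 2 5]
Step 3: flows [0=1,0->2,1->2,4->1,2->3] -> levels [3 4 4 3 4]
Step 4: flows [1->0,2->0,1=2,1=4,2->3] -> levels [5 3 2 4 4]
Step 5: flows [0->1,0->2,1->2,4->1,3->2] -> levels [3 4 5 3 3]
Step 6: flows [1->0,2->0,2->1,1->4,2->3] -> levels [5 3 2 4 4]
  -> period-2 cycle: step 6 state = step 4 state; never stabilizes
  -> state at step 30: (30-4) mod 2 = 0, same as step 4 -> [5 3 2 4 4]

Answer: 5 3 2 4 4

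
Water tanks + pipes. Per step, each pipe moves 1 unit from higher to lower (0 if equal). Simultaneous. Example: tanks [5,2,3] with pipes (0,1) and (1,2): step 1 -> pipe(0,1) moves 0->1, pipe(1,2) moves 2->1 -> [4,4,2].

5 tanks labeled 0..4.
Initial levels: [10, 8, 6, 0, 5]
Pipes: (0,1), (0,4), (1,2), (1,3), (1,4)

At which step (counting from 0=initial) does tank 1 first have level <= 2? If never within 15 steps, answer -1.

Answer: -1

Derivation:
Step 1: flows [0->1,0->4,1->2,1->3,1->4] -> levels [8 6 7 1 7]
Step 2: flows [0->1,0->4,2->1,1->3,4->1] -> levels [6 8 6 2 7]
Step 3: flows [1->0,4->0,1->2,1->3,1->4] -> levels [8 4 7 3 7]
Step 4: flows [0->1,0->4,2->1,1->3,4->1] -> levels [6 6 6 4 7]
Step 5: flows [0=1,4->0,1=2,1->3,4->1] -> levels [7 6 6 5 5]
Step 6: flows [0->1,0->4,1=2,1->3,1->4] -> levels [5 5 6 6 7]
Step 7: flows [0=1,4->0,2->1,3->1,4->1] -> levels [6 8 5 5 5]
Step 8: flows [1->0,0->4,1->2,1->3,1->4] -> levels [6 4 6 6 7]
Step 9: flows [0->1,4->0,2->1,3->1,4->1] -> levels [6 8 5 5 5]
  -> period-2 cycle (repeats step 7); tank 1 never drops to <=2
Tank 1 never reaches <=2 within 15 steps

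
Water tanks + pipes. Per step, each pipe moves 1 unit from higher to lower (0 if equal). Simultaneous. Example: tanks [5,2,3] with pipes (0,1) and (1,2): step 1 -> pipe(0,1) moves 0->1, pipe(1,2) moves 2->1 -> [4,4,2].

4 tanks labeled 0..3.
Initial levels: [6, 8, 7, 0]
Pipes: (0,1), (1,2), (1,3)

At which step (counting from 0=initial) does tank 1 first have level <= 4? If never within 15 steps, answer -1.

Answer: 6

Derivation:
Step 1: flows [1->0,1->2,1->3] -> levels [7 5 8 1]
Step 2: flows [0->1,2->1,1->3] -> levels [6 6 7 2]
Step 3: flows [0=1,2->1,1->3] -> levels [6 6 6 3]
Step 4: flows [0=1,1=2,1->3] -> levels [6 5 6 4]
Step 5: flows [0->1,2->1,1->3] -> levels [5 6 5 5]
Step 6: flows [1->0,1->2,1->3] -> levels [6 3 6 6]
Tank 1 first reaches <=4 at step 6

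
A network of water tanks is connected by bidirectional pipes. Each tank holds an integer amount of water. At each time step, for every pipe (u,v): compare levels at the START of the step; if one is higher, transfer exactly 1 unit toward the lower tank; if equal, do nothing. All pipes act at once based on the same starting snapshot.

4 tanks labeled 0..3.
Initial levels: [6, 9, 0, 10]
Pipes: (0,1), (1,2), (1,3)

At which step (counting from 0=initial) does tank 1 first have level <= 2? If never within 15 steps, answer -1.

Step 1: flows [1->0,1->2,3->1] -> levels [7 8 1 9]
Step 2: flows [1->0,1->2,3->1] -> levels [8 7 2 8]
Step 3: flows [0->1,1->2,3->1] -> levels [7 8 3 7]
Step 4: flows [1->0,1->2,1->3] -> levels [8 5 4 8]
Step 5: flows [0->1,1->2,3->1] -> levels [7 6 5 7]
Step 6: flows [0->1,1->2,3->1] -> levels [6 7 6 6]
Step 7: flows [1->0,1->2,1->3] -> levels [7 4 7 7]
Step 8: flows [0->1,2->1,3->1] -> levels [6 7 6 6]
  -> period-2 cycle (repeats step 6); tank 1 never drops to <=2
Tank 1 never reaches <=2 within 15 steps

Answer: -1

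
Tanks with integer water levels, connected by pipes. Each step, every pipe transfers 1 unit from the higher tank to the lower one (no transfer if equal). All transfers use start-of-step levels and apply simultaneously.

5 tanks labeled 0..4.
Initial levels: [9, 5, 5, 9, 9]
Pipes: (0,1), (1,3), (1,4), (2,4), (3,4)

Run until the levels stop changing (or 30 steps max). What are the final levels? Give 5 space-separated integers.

Answer: 8 6 7 7 9

Derivation:
Step 1: flows [0->1,3->1,4->1,4->2,3=4] -> levels [8 8 6 8 7]
Step 2: flows [0=1,1=3,1->4,4->2,3->4] -> levels [8 7 7 7 8]
Step 3: flows [0->1,1=3,4->1,4->2,4->3] -> levels [7 9 8 8 5]
Step 4: flows [1->0,1->3,1->4,2->4,3->4] -> levels [8 6 7 8 8]
Step 5: flows [0->1,3->1,4->1,4->2,3=4] -> levels [7 9 8 7 6]
Step 6: flows [1->0,1->3,1->4,2->4,3->4] -> levels [8 6 7 7 9]
Step 7: flows [0->1,3->1,4->1,4->2,4->3] -> levels [7 9 8 7 6]
  -> period-2 cycle: step 7 state = step 5 state; never stabilizes
  -> state at step 30: (30-5) mod 2 = 1, same as step 6 -> [8 6 7 7 9]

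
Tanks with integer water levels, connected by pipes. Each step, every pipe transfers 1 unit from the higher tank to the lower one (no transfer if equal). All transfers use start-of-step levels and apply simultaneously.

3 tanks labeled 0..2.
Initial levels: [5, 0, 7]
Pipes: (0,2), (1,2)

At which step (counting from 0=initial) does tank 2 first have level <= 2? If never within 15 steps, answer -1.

Step 1: flows [2->0,2->1] -> levels [6 1 5]
Step 2: flows [0->2,2->1] -> levels [5 2 5]
Step 3: flows [0=2,2->1] -> levels [5 3 4]
Step 4: flows [0->2,2->1] -> levels [4 4 4]
Step 5: flows [0=2,1=2] -> levels [4 4 4]
  -> stable; tank 2 stays at 4 > 2
Tank 2 never reaches <=2 within 15 steps

Answer: -1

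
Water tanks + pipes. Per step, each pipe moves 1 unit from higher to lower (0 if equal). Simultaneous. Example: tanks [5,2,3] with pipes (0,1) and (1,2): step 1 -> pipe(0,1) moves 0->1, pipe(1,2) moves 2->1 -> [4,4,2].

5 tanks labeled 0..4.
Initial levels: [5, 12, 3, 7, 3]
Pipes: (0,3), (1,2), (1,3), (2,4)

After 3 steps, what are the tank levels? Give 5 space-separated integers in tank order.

Step 1: flows [3->0,1->2,1->3,2=4] -> levels [6 10 4 7 3]
Step 2: flows [3->0,1->2,1->3,2->4] -> levels [7 8 4 7 4]
Step 3: flows [0=3,1->2,1->3,2=4] -> levels [7 6 5 8 4]

Answer: 7 6 5 8 4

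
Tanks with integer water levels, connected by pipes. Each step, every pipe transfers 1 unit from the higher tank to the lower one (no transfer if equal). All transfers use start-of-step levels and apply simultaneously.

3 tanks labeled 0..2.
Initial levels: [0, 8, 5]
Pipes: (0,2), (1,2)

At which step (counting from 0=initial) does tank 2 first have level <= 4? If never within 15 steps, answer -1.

Answer: 4

Derivation:
Step 1: flows [2->0,1->2] -> levels [1 7 5]
Step 2: flows [2->0,1->2] -> levels [2 6 5]
Step 3: flows [2->0,1->2] -> levels [3 5 5]
Step 4: flows [2->0,1=2] -> levels [4 5 4]
Tank 2 first reaches <=4 at step 4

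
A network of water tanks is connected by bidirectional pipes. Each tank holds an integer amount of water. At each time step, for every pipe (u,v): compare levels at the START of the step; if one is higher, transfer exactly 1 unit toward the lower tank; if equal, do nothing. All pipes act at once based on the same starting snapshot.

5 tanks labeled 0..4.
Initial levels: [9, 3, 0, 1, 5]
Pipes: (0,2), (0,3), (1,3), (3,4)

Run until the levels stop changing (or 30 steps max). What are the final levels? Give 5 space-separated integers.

Answer: 4 4 3 3 4

Derivation:
Step 1: flows [0->2,0->3,1->3,4->3] -> levels [7 2 1 4 4]
Step 2: flows [0->2,0->3,3->1,3=4] -> levels [5 3 2 4 4]
Step 3: flows [0->2,0->3,3->1,3=4] -> levels [3 4 3 4 4]
Step 4: flows [0=2,3->0,1=3,3=4] -> levels [4 4 3 3 4]
Step 5: flows [0->2,0->3,1->3,4->3] -> levels [2 3 4 6 3]
Step 6: flows [2->0,3->0,3->1,3->4] -> levels [4 4 3 3 4]
  -> period-2 cycle: step 6 state = step 4 state; never stabilizes
  -> state at step 30: (30-4) mod 2 = 0, same as step 4 -> [4 4 3 3 4]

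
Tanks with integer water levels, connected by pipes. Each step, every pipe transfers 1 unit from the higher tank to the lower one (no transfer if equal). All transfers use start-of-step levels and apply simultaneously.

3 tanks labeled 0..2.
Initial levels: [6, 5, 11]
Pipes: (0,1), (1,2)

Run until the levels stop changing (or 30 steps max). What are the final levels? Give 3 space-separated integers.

Answer: 7 8 7

Derivation:
Step 1: flows [0->1,2->1] -> levels [5 7 10]
Step 2: flows [1->0,2->1] -> levels [6 7 9]
Step 3: flows [1->0,2->1] -> levels [7 7 8]
Step 4: flows [0=1,2->1] -> levels [7 8 7]
Step 5: flows [1->0,1->2] -> levels [8 6 8]
Step 6: flows [0->1,2->1] -> levels [7 8 7]
  -> period-2 cycle: step 6 state = step 4 state; never stabilizes
  -> state at step 30: (30-4) mod 2 = 0, same as step 4 -> [7 8 7]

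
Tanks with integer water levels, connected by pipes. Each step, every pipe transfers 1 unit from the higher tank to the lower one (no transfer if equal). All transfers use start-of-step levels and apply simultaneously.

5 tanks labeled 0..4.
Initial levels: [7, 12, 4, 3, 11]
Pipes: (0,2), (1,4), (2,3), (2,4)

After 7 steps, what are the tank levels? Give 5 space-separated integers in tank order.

Step 1: flows [0->2,1->4,2->3,4->2] -> levels [6 11 5 4 11]
Step 2: flows [0->2,1=4,2->3,4->2] -> levels [5 11 6 5 10]
Step 3: flows [2->0,1->4,2->3,4->2] -> levels [6 10 5 6 10]
Step 4: flows [0->2,1=4,3->2,4->2] -> levels [5 10 8 5 9]
Step 5: flows [2->0,1->4,2->3,4->2] -> levels [6 9 7 6 9]
Step 6: flows [2->0,1=4,2->3,4->2] -> levels [7 9 6 7 8]
Step 7: flows [0->2,1->4,3->2,4->2] -> levels [6 8 9 6 8]

Answer: 6 8 9 6 8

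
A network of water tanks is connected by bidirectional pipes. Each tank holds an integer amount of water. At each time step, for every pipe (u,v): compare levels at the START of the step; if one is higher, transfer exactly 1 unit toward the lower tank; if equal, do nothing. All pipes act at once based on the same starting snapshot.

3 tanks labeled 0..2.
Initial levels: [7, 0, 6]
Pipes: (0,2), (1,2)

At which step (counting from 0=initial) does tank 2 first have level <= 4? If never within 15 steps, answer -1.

Answer: 4

Derivation:
Step 1: flows [0->2,2->1] -> levels [6 1 6]
Step 2: flows [0=2,2->1] -> levels [6 2 5]
Step 3: flows [0->2,2->1] -> levels [5 3 5]
Step 4: flows [0=2,2->1] -> levels [5 4 4]
Tank 2 first reaches <=4 at step 4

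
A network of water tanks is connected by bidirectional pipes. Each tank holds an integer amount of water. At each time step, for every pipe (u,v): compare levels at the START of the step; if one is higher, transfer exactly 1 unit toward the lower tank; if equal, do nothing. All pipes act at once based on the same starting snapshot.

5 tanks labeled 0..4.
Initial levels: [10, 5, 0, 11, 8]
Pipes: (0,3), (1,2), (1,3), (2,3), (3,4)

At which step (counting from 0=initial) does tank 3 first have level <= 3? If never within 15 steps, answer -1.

Answer: -1

Derivation:
Step 1: flows [3->0,1->2,3->1,3->2,3->4] -> levels [11 5 2 7 9]
Step 2: flows [0->3,1->2,3->1,3->2,4->3] -> levels [10 5 4 7 8]
Step 3: flows [0->3,1->2,3->1,3->2,4->3] -> levels [9 5 6 7 7]
Step 4: flows [0->3,2->1,3->1,3->2,3=4] -> levels [8 7 6 6 7]
Step 5: flows [0->3,1->2,1->3,2=3,4->3] -> levels [7 5 7 9 6]
Step 6: flows [3->0,2->1,3->1,3->2,3->4] -> levels [8 7 7 5 7]
Step 7: flows [0->3,1=2,1->3,2->3,4->3] -> levels [7 6 6 9 6]
Step 8: flows [3->0,1=2,3->1,3->2,3->4] -> levels [8 7 7 5 7]
  -> period-2 cycle (repeats step 6); tank 3 never drops to <=3
Tank 3 never reaches <=3 within 15 steps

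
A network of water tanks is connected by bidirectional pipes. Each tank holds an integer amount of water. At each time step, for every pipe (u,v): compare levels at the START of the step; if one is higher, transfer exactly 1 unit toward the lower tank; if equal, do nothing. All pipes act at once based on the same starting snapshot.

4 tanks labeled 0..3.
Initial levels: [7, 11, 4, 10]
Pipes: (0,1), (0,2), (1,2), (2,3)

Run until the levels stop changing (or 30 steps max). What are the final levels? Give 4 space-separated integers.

Step 1: flows [1->0,0->2,1->2,3->2] -> levels [7 9 7 9]
Step 2: flows [1->0,0=2,1->2,3->2] -> levels [8 7 9 8]
Step 3: flows [0->1,2->0,2->1,2->3] -> levels [8 9 6 9]
Step 4: flows [1->0,0->2,1->2,3->2] -> levels [8 7 9 8]
  -> period-2 cycle: step 4 state = step 2 state; never stabilizes
  -> state at step 30: (30-2) mod 2 = 0, same as step 2 -> [8 7 9 8]

Answer: 8 7 9 8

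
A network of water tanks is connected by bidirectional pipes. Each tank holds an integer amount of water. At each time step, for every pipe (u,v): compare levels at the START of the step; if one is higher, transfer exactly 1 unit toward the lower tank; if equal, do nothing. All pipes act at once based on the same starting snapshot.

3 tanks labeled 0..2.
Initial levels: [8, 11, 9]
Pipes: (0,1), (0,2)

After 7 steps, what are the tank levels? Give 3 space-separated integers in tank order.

Answer: 10 9 9

Derivation:
Step 1: flows [1->0,2->0] -> levels [10 10 8]
Step 2: flows [0=1,0->2] -> levels [9 10 9]
Step 3: flows [1->0,0=2] -> levels [10 9 9]
Step 4: flows [0->1,0->2] -> levels [8 10 10]
Step 5: flows [1->0,2->0] -> levels [10 9 9]
  -> period-2 cycle: step 5 state = step 3 state
  -> state at step 7: (7-3) mod 2 = 0, same as step 3 -> [10 9 9]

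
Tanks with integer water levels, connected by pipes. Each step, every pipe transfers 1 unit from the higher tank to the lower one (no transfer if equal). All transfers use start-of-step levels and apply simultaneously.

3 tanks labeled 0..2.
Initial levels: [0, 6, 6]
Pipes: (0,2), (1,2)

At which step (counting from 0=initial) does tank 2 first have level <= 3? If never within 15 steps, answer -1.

Answer: -1

Derivation:
Step 1: flows [2->0,1=2] -> levels [1 6 5]
Step 2: flows [2->0,1->2] -> levels [2 5 5]
Step 3: flows [2->0,1=2] -> levels [3 5 4]
Step 4: flows [2->0,1->2] -> levels [4 4 4]
Step 5: flows [0=2,1=2] -> levels [4 4 4]
  -> stable; tank 2 stays at 4 > 3
Tank 2 never reaches <=3 within 15 steps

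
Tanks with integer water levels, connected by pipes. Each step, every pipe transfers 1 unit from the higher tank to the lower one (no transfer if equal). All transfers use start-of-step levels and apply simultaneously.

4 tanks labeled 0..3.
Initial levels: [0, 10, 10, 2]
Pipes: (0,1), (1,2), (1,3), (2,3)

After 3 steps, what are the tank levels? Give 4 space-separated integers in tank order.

Answer: 3 5 6 8

Derivation:
Step 1: flows [1->0,1=2,1->3,2->3] -> levels [1 8 9 4]
Step 2: flows [1->0,2->1,1->3,2->3] -> levels [2 7 7 6]
Step 3: flows [1->0,1=2,1->3,2->3] -> levels [3 5 6 8]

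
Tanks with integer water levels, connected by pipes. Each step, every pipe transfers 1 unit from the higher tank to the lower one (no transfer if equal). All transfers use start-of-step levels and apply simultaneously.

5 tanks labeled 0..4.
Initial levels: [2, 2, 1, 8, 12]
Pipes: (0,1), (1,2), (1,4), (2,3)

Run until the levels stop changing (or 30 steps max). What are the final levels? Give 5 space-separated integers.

Answer: 4 7 4 5 5

Derivation:
Step 1: flows [0=1,1->2,4->1,3->2] -> levels [2 2 3 7 11]
Step 2: flows [0=1,2->1,4->1,3->2] -> levels [2 4 3 6 10]
Step 3: flows [1->0,1->2,4->1,3->2] -> levels [3 3 5 5 9]
Step 4: flows [0=1,2->1,4->1,2=3] -> levels [3 5 4 5 8]
Step 5: flows [1->0,1->2,4->1,3->2] -> levels [4 4 6 4 7]
Step 6: flows [0=1,2->1,4->1,2->3] -> levels [4 6 4 5 6]
Step 7: flows [1->0,1->2,1=4,3->2] -> levels [5 4 6 4 6]
Step 8: flows [0->1,2->1,4->1,2->3] -> levels [4 7 4 5 5]
Step 9: flows [1->0,1->2,1->4,3->2] -> levels [5 4 6 4 6]
  -> period-2 cycle: step 9 state = step 7 state; never stabilizes
  -> state at step 30: (30-7) mod 2 = 1, same as step 8 -> [4 7 4 5 5]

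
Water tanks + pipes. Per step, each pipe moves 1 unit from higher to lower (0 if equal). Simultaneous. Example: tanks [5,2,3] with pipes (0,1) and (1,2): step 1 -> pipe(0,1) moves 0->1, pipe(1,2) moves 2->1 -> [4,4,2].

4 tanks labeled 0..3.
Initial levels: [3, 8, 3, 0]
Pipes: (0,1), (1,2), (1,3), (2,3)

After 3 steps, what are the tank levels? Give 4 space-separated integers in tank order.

Step 1: flows [1->0,1->2,1->3,2->3] -> levels [4 5 3 2]
Step 2: flows [1->0,1->2,1->3,2->3] -> levels [5 2 3 4]
Step 3: flows [0->1,2->1,3->1,3->2] -> levels [4 5 3 2]

Answer: 4 5 3 2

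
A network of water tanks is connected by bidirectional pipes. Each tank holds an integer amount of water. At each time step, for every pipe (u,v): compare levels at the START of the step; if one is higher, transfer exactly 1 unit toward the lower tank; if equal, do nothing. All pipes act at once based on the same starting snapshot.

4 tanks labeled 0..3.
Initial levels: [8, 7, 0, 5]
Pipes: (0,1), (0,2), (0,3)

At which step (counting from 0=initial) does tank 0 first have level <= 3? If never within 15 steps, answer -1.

Answer: 5

Derivation:
Step 1: flows [0->1,0->2,0->3] -> levels [5 8 1 6]
Step 2: flows [1->0,0->2,3->0] -> levels [6 7 2 5]
Step 3: flows [1->0,0->2,0->3] -> levels [5 6 3 6]
Step 4: flows [1->0,0->2,3->0] -> levels [6 5 4 5]
Step 5: flows [0->1,0->2,0->3] -> levels [3 6 5 6]
Tank 0 first reaches <=3 at step 5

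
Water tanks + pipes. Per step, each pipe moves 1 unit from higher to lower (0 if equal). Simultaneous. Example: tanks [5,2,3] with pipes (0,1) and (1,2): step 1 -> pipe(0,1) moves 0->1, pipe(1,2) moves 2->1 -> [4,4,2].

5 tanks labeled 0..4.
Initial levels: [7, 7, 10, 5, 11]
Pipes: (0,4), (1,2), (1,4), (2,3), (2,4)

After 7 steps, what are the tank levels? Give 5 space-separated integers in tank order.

Step 1: flows [4->0,2->1,4->1,2->3,4->2] -> levels [8 9 9 6 8]
Step 2: flows [0=4,1=2,1->4,2->3,2->4] -> levels [8 8 7 7 10]
Step 3: flows [4->0,1->2,4->1,2=3,4->2] -> levels [9 8 9 7 7]
Step 4: flows [0->4,2->1,1->4,2->3,2->4] -> levels [8 8 6 8 10]
Step 5: flows [4->0,1->2,4->1,3->2,4->2] -> levels [9 8 9 7 7]
  -> period-2 cycle: step 5 state = step 3 state
  -> state at step 7: (7-3) mod 2 = 0, same as step 3 -> [9 8 9 7 7]

Answer: 9 8 9 7 7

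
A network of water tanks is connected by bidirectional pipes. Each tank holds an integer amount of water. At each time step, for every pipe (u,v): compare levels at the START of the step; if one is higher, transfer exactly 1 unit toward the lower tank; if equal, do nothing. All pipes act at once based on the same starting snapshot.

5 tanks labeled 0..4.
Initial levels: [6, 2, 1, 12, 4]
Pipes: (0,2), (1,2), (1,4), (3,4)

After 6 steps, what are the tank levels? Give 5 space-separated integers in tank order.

Answer: 4 6 3 6 6

Derivation:
Step 1: flows [0->2,1->2,4->1,3->4] -> levels [5 2 3 11 4]
Step 2: flows [0->2,2->1,4->1,3->4] -> levels [4 4 3 10 4]
Step 3: flows [0->2,1->2,1=4,3->4] -> levels [3 3 5 9 5]
Step 4: flows [2->0,2->1,4->1,3->4] -> levels [4 5 3 8 5]
Step 5: flows [0->2,1->2,1=4,3->4] -> levels [3 4 5 7 6]
Step 6: flows [2->0,2->1,4->1,3->4] -> levels [4 6 3 6 6]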